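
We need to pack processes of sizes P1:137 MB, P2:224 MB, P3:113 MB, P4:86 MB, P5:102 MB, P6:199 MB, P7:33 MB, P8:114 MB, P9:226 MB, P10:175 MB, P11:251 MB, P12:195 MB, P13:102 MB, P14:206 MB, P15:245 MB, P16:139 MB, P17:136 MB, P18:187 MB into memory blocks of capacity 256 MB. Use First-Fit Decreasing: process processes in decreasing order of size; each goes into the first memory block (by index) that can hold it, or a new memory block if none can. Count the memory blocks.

13

Sorted descending: 251, 245, 226, 224, 206, 199, 195, 187, 175, 139, 137, 136, 114, 113, 102, 102, 86, 33.
memory block 1: place 251 MB, 5 MB left
memory block 2: place 245 MB, 11 MB left
memory block 3: place 226 MB, 30 MB left
memory block 4: place 224 MB, 32 MB left
memory block 5: place 206 MB, 50 MB left
memory block 6: place 199 MB, 57 MB left
memory block 7: place 195 MB, 61 MB left
memory block 8: place 187 MB, 69 MB left
memory block 9: place 175 MB, 81 MB left
memory block 10: place 139 MB, 117 MB left
memory block 11: place 137 MB, 119 MB left
memory block 12: place 136 MB, 120 MB left
memory block 10: place 114 MB, 3 MB left
memory block 11: place 113 MB, 6 MB left
memory block 12: place 102 MB, 18 MB left
memory block 13: place 102 MB, 154 MB left
memory block 13: place 86 MB, 68 MB left
memory block 5: place 33 MB, 17 MB left
Final memory blocks: [251] [245] [226] [224] [206,33] [199] [195] [187] [175] [139,114] [137,113] [136,102] [102,86].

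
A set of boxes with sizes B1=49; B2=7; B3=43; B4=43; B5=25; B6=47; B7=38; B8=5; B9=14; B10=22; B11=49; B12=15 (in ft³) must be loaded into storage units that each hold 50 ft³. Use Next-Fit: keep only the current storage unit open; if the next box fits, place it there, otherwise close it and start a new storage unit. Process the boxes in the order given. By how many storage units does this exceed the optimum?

Next-Fit: [49] [7,43] [43] [25] [47] [38,5] [14,22] [49] [15] → 9 storage units.
Total size 357 ft³; any packing needs at least ⌈357/50⌉ = 8 storage units.
An optimal packing achieves that bound: [49] [49] [47] [43,7] [43,5] [38] [25,22] [15,14] → 8 storage units.
Excess: 9 − 8 = 1.

1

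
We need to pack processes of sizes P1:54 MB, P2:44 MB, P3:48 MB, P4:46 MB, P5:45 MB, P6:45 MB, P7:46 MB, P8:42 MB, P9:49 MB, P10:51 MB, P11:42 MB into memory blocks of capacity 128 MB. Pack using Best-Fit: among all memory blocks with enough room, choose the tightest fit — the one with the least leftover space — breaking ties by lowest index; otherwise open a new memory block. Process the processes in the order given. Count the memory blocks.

6 memory blocks

Put P1 (54 MB) in memory block 1; 74 MB remain.
Put P2 (44 MB) in memory block 1; 30 MB remain.
Put P3 (48 MB) in memory block 2; 80 MB remain.
Put P4 (46 MB) in memory block 2; 34 MB remain.
Put P5 (45 MB) in memory block 3; 83 MB remain.
Put P6 (45 MB) in memory block 3; 38 MB remain.
Put P7 (46 MB) in memory block 4; 82 MB remain.
Put P8 (42 MB) in memory block 4; 40 MB remain.
Put P9 (49 MB) in memory block 5; 79 MB remain.
Put P10 (51 MB) in memory block 5; 28 MB remain.
Put P11 (42 MB) in memory block 6; 86 MB remain.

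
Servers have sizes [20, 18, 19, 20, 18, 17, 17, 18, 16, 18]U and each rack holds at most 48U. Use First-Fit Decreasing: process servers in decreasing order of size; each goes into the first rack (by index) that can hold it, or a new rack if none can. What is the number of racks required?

5

Sorted descending: 20, 20, 19, 18, 18, 18, 18, 17, 17, 16.
20U → rack 1 (remaining 28U)
20U → rack 1 (remaining 8U)
19U → rack 2 (remaining 29U)
18U → rack 2 (remaining 11U)
18U → rack 3 (remaining 30U)
18U → rack 3 (remaining 12U)
18U → rack 4 (remaining 30U)
17U → rack 4 (remaining 13U)
17U → rack 5 (remaining 31U)
16U → rack 5 (remaining 15U)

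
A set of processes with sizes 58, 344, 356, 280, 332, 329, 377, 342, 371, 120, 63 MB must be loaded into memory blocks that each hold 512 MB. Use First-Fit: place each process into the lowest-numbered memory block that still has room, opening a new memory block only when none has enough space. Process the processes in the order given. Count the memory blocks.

8

memory block 1: place 58 MB, 454 MB left
memory block 1: place 344 MB, 110 MB left
memory block 2: place 356 MB, 156 MB left
memory block 3: place 280 MB, 232 MB left
memory block 4: place 332 MB, 180 MB left
memory block 5: place 329 MB, 183 MB left
memory block 6: place 377 MB, 135 MB left
memory block 7: place 342 MB, 170 MB left
memory block 8: place 371 MB, 141 MB left
memory block 2: place 120 MB, 36 MB left
memory block 1: place 63 MB, 47 MB left
Final memory blocks: [58,344,63] [356,120] [280] [332] [329] [377] [342] [371].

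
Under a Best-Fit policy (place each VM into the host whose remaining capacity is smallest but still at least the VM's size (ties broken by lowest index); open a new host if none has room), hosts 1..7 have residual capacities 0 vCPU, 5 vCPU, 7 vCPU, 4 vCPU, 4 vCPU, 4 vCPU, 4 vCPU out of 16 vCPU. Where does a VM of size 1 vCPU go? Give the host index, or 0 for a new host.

Hosts with room: host 2 (5 vCPU), host 3 (7 vCPU), host 4 (4 vCPU), host 5 (4 vCPU), host 6 (4 vCPU), host 7 (4 vCPU).
Tightest fit is host 4 with 4 vCPU free.

4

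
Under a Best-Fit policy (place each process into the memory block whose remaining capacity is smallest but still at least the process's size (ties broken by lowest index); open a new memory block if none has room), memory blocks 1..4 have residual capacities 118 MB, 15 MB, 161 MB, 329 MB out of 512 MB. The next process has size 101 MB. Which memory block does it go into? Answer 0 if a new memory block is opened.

1

Memory blocks with room: memory block 1 (118 MB), memory block 3 (161 MB), memory block 4 (329 MB).
Tightest fit is memory block 1 with 118 MB free.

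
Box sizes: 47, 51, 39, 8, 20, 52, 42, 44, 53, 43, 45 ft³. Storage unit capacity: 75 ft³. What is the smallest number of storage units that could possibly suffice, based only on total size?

6 storage units

Total size = 47 + 51 + 39 + 8 + 20 + 52 + 42 + 44 + 53 + 43 + 45 = 444 ft³.
⌈444 / 75⌉ = 6.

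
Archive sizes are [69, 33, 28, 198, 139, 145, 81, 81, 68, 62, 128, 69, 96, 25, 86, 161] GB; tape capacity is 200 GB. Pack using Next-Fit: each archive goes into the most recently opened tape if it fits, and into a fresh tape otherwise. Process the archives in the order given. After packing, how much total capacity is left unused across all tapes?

531

Put 69 GB in tape 1; 131 GB remain.
Put 33 GB in tape 1; 98 GB remain.
Put 28 GB in tape 1; 70 GB remain.
Put 198 GB in tape 2; 2 GB remain.
Put 139 GB in tape 3; 61 GB remain.
Put 145 GB in tape 4; 55 GB remain.
Put 81 GB in tape 5; 119 GB remain.
Put 81 GB in tape 5; 38 GB remain.
Put 68 GB in tape 6; 132 GB remain.
Put 62 GB in tape 6; 70 GB remain.
Put 128 GB in tape 7; 72 GB remain.
Put 69 GB in tape 7; 3 GB remain.
Put 96 GB in tape 8; 104 GB remain.
Put 25 GB in tape 8; 79 GB remain.
Put 86 GB in tape 9; 114 GB remain.
Put 161 GB in tape 10; 39 GB remain.
10 tapes × 200 GB = 2000 GB; used 1469 GB; unused 531 GB.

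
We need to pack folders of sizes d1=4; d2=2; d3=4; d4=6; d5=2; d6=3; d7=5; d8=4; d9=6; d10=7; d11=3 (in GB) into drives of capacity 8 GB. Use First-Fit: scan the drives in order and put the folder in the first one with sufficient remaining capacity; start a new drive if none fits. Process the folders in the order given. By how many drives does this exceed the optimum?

1

First-Fit: [4,2,2] [4,3] [6] [5,3] [4] [6] [7] → 7 drives.
Total size 46 GB; any packing needs at least ⌈46/8⌉ = 6 drives.
An optimal packing achieves that bound: [7] [6,2] [6,2] [5,3] [4,4] [4,3] → 6 drives.
Excess: 7 − 6 = 1.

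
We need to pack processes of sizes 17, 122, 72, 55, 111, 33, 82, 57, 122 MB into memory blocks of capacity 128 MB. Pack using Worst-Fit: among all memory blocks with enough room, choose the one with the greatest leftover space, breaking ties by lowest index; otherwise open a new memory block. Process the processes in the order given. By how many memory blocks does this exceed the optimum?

Worst-Fit: [17,72] [122] [55,33] [111] [82] [57] [122] → 7 memory blocks.
Total size 671 MB; any packing needs at least ⌈671/128⌉ = 6 memory blocks.
An optimal packing achieves that bound: [122] [122] [111,17] [82,33] [72,55] [57] → 6 memory blocks.
Excess: 7 − 6 = 1.

1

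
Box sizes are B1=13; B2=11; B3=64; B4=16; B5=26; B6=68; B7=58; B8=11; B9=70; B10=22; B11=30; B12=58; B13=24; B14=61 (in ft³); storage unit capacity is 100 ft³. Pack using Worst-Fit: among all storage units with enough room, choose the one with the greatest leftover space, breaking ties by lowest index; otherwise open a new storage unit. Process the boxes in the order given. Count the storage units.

B1 (13 ft³) → storage unit 1 (remaining 87 ft³)
B2 (11 ft³) → storage unit 1 (remaining 76 ft³)
B3 (64 ft³) → storage unit 1 (remaining 12 ft³)
B4 (16 ft³) → storage unit 2 (remaining 84 ft³)
B5 (26 ft³) → storage unit 2 (remaining 58 ft³)
B6 (68 ft³) → storage unit 3 (remaining 32 ft³)
B7 (58 ft³) → storage unit 2 (remaining 0 ft³)
B8 (11 ft³) → storage unit 3 (remaining 21 ft³)
B9 (70 ft³) → storage unit 4 (remaining 30 ft³)
B10 (22 ft³) → storage unit 4 (remaining 8 ft³)
B11 (30 ft³) → storage unit 5 (remaining 70 ft³)
B12 (58 ft³) → storage unit 5 (remaining 12 ft³)
B13 (24 ft³) → storage unit 6 (remaining 76 ft³)
B14 (61 ft³) → storage unit 6 (remaining 15 ft³)
Final storage units: [13,11,64] [16,26,58] [68,11] [70,22] [30,58] [24,61].

6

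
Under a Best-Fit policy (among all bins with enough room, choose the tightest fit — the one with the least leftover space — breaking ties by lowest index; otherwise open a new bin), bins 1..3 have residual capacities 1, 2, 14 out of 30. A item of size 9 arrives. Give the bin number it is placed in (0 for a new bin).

Bins with room: bin 3 (14).
Tightest fit is bin 3 with 14 free.

3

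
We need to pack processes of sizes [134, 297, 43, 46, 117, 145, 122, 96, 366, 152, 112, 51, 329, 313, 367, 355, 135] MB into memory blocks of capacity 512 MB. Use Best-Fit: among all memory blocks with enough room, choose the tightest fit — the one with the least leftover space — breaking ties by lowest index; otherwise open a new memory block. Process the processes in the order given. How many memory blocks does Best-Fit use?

8

134 MB → memory block 1 (remaining 378 MB)
297 MB → memory block 1 (remaining 81 MB)
43 MB → memory block 1 (remaining 38 MB)
46 MB → memory block 2 (remaining 466 MB)
117 MB → memory block 2 (remaining 349 MB)
145 MB → memory block 2 (remaining 204 MB)
122 MB → memory block 2 (remaining 82 MB)
96 MB → memory block 3 (remaining 416 MB)
366 MB → memory block 3 (remaining 50 MB)
152 MB → memory block 4 (remaining 360 MB)
112 MB → memory block 4 (remaining 248 MB)
51 MB → memory block 2 (remaining 31 MB)
329 MB → memory block 5 (remaining 183 MB)
313 MB → memory block 6 (remaining 199 MB)
367 MB → memory block 7 (remaining 145 MB)
355 MB → memory block 8 (remaining 157 MB)
135 MB → memory block 7 (remaining 10 MB)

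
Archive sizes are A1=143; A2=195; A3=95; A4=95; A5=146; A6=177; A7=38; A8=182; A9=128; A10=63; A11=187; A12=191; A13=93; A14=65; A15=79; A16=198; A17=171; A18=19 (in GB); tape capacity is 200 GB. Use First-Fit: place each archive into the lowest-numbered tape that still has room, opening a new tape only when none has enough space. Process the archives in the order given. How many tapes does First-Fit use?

13 tapes

A1 (143 GB) → tape 1 (remaining 57 GB)
A2 (195 GB) → tape 2 (remaining 5 GB)
A3 (95 GB) → tape 3 (remaining 105 GB)
A4 (95 GB) → tape 3 (remaining 10 GB)
A5 (146 GB) → tape 4 (remaining 54 GB)
A6 (177 GB) → tape 5 (remaining 23 GB)
A7 (38 GB) → tape 1 (remaining 19 GB)
A8 (182 GB) → tape 6 (remaining 18 GB)
A9 (128 GB) → tape 7 (remaining 72 GB)
A10 (63 GB) → tape 7 (remaining 9 GB)
A11 (187 GB) → tape 8 (remaining 13 GB)
A12 (191 GB) → tape 9 (remaining 9 GB)
A13 (93 GB) → tape 10 (remaining 107 GB)
A14 (65 GB) → tape 10 (remaining 42 GB)
A15 (79 GB) → tape 11 (remaining 121 GB)
A16 (198 GB) → tape 12 (remaining 2 GB)
A17 (171 GB) → tape 13 (remaining 29 GB)
A18 (19 GB) → tape 1 (remaining 0 GB)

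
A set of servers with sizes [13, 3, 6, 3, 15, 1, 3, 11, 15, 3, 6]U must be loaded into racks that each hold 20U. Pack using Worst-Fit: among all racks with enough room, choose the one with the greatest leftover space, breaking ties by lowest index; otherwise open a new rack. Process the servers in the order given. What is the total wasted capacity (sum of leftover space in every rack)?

rack 1: place 13U, 7U left
rack 1: place 3U, 4U left
rack 2: place 6U, 14U left
rack 2: place 3U, 11U left
rack 3: place 15U, 5U left
rack 2: place 1U, 10U left
rack 2: place 3U, 7U left
rack 4: place 11U, 9U left
rack 5: place 15U, 5U left
rack 4: place 3U, 6U left
rack 2: place 6U, 1U left
5 racks × 20U = 100U; used 79U; unused 21U.

21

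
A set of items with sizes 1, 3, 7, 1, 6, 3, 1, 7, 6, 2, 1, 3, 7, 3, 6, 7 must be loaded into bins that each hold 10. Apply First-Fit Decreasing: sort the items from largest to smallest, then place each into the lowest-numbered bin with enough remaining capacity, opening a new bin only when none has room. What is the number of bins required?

Sorted descending: 7, 7, 7, 7, 6, 6, 6, 3, 3, 3, 3, 2, 1, 1, 1, 1.
Put 7 in bin 1; 3 remain.
Put 7 in bin 2; 3 remain.
Put 7 in bin 3; 3 remain.
Put 7 in bin 4; 3 remain.
Put 6 in bin 5; 4 remain.
Put 6 in bin 6; 4 remain.
Put 6 in bin 7; 4 remain.
Put 3 in bin 1; 0 remain.
Put 3 in bin 2; 0 remain.
Put 3 in bin 3; 0 remain.
Put 3 in bin 4; 0 remain.
Put 2 in bin 5; 2 remain.
Put 1 in bin 5; 1 remain.
Put 1 in bin 5; 0 remain.
Put 1 in bin 6; 3 remain.
Put 1 in bin 6; 2 remain.
Final bins: [7,3] [7,3] [7,3] [7,3] [6,2,1,1] [6,1,1] [6].

7 bins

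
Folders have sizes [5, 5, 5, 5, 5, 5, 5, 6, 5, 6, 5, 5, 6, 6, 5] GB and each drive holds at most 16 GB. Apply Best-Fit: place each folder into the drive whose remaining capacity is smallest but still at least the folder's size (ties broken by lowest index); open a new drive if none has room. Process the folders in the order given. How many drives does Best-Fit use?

drive 1: place 5 GB, 11 GB left
drive 1: place 5 GB, 6 GB left
drive 1: place 5 GB, 1 GB left
drive 2: place 5 GB, 11 GB left
drive 2: place 5 GB, 6 GB left
drive 2: place 5 GB, 1 GB left
drive 3: place 5 GB, 11 GB left
drive 3: place 6 GB, 5 GB left
drive 3: place 5 GB, 0 GB left
drive 4: place 6 GB, 10 GB left
drive 4: place 5 GB, 5 GB left
drive 4: place 5 GB, 0 GB left
drive 5: place 6 GB, 10 GB left
drive 5: place 6 GB, 4 GB left
drive 6: place 5 GB, 11 GB left
Final drives: [5,5,5] [5,5,5] [5,6,5] [6,5,5] [6,6] [5].

6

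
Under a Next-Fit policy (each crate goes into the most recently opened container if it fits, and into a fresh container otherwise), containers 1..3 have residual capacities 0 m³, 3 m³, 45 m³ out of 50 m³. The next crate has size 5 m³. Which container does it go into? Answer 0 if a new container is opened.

3

Next-Fit only looks at container 3, which has 45 m³ free.
5 m³ fits there.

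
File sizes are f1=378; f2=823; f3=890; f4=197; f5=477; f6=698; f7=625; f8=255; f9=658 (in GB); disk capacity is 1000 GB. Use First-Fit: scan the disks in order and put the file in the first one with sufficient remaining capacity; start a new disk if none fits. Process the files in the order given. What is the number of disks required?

7

Put f1 (378 GB) in disk 1; 622 GB remain.
Put f2 (823 GB) in disk 2; 177 GB remain.
Put f3 (890 GB) in disk 3; 110 GB remain.
Put f4 (197 GB) in disk 1; 425 GB remain.
Put f5 (477 GB) in disk 4; 523 GB remain.
Put f6 (698 GB) in disk 5; 302 GB remain.
Put f7 (625 GB) in disk 6; 375 GB remain.
Put f8 (255 GB) in disk 1; 170 GB remain.
Put f9 (658 GB) in disk 7; 342 GB remain.
Final disks: [378,197,255] [823] [890] [477] [698] [625] [658].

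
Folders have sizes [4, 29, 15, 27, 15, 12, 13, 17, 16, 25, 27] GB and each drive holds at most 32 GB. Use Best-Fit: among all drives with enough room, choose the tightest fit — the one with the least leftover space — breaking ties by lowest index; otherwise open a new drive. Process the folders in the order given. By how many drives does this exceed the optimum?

Best-Fit: [4,15,12] [29] [27] [15,13] [17] [16] [25] [27] → 8 drives.
Total size 200 GB; any packing needs at least ⌈200/32⌉ = 7 drives.
An optimal packing achieves that bound: [29] [27,4] [27] [25] [17,15] [16,15] [13,12] → 7 drives.
Excess: 8 − 7 = 1.

1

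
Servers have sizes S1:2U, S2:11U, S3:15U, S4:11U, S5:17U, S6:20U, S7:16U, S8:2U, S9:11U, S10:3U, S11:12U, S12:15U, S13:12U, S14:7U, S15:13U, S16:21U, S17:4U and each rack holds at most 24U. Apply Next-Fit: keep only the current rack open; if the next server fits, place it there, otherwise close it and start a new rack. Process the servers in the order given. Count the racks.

S1 (2U) → rack 1 (remaining 22U)
S2 (11U) → rack 1 (remaining 11U)
S3 (15U) → rack 2 (remaining 9U)
S4 (11U) → rack 3 (remaining 13U)
S5 (17U) → rack 4 (remaining 7U)
S6 (20U) → rack 5 (remaining 4U)
S7 (16U) → rack 6 (remaining 8U)
S8 (2U) → rack 6 (remaining 6U)
S9 (11U) → rack 7 (remaining 13U)
S10 (3U) → rack 7 (remaining 10U)
S11 (12U) → rack 8 (remaining 12U)
S12 (15U) → rack 9 (remaining 9U)
S13 (12U) → rack 10 (remaining 12U)
S14 (7U) → rack 10 (remaining 5U)
S15 (13U) → rack 11 (remaining 11U)
S16 (21U) → rack 12 (remaining 3U)
S17 (4U) → rack 13 (remaining 20U)

13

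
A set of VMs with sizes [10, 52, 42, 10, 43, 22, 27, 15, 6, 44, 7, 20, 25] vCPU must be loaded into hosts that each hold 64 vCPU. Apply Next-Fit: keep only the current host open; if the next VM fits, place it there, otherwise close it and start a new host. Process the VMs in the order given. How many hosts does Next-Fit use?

6 hosts

Put 10 vCPU in host 1; 54 vCPU remain.
Put 52 vCPU in host 1; 2 vCPU remain.
Put 42 vCPU in host 2; 22 vCPU remain.
Put 10 vCPU in host 2; 12 vCPU remain.
Put 43 vCPU in host 3; 21 vCPU remain.
Put 22 vCPU in host 4; 42 vCPU remain.
Put 27 vCPU in host 4; 15 vCPU remain.
Put 15 vCPU in host 4; 0 vCPU remain.
Put 6 vCPU in host 5; 58 vCPU remain.
Put 44 vCPU in host 5; 14 vCPU remain.
Put 7 vCPU in host 5; 7 vCPU remain.
Put 20 vCPU in host 6; 44 vCPU remain.
Put 25 vCPU in host 6; 19 vCPU remain.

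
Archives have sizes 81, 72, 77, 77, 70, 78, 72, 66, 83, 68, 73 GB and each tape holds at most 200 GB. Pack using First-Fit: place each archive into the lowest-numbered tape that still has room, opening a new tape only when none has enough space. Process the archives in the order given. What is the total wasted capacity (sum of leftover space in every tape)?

383

tape 1: place 81 GB, 119 GB left
tape 1: place 72 GB, 47 GB left
tape 2: place 77 GB, 123 GB left
tape 2: place 77 GB, 46 GB left
tape 3: place 70 GB, 130 GB left
tape 3: place 78 GB, 52 GB left
tape 4: place 72 GB, 128 GB left
tape 4: place 66 GB, 62 GB left
tape 5: place 83 GB, 117 GB left
tape 5: place 68 GB, 49 GB left
tape 6: place 73 GB, 127 GB left
6 tapes × 200 GB = 1200 GB; used 817 GB; unused 383 GB.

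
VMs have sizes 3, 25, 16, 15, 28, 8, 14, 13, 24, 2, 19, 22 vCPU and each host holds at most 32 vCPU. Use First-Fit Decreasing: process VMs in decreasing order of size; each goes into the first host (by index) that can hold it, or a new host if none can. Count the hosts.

Sorted descending: 28, 25, 24, 22, 19, 16, 15, 14, 13, 8, 3, 2.
Put 28 vCPU in host 1; 4 vCPU remain.
Put 25 vCPU in host 2; 7 vCPU remain.
Put 24 vCPU in host 3; 8 vCPU remain.
Put 22 vCPU in host 4; 10 vCPU remain.
Put 19 vCPU in host 5; 13 vCPU remain.
Put 16 vCPU in host 6; 16 vCPU remain.
Put 15 vCPU in host 6; 1 vCPU remain.
Put 14 vCPU in host 7; 18 vCPU remain.
Put 13 vCPU in host 5; 0 vCPU remain.
Put 8 vCPU in host 3; 0 vCPU remain.
Put 3 vCPU in host 1; 1 vCPU remain.
Put 2 vCPU in host 2; 5 vCPU remain.

7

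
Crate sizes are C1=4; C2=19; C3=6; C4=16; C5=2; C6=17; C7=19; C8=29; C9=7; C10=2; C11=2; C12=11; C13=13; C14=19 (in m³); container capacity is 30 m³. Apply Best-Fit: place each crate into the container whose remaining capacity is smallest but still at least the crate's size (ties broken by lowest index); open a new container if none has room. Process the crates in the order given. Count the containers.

Put C1 (4 m³) in container 1; 26 m³ remain.
Put C2 (19 m³) in container 1; 7 m³ remain.
Put C3 (6 m³) in container 1; 1 m³ remain.
Put C4 (16 m³) in container 2; 14 m³ remain.
Put C5 (2 m³) in container 2; 12 m³ remain.
Put C6 (17 m³) in container 3; 13 m³ remain.
Put C7 (19 m³) in container 4; 11 m³ remain.
Put C8 (29 m³) in container 5; 1 m³ remain.
Put C9 (7 m³) in container 4; 4 m³ remain.
Put C10 (2 m³) in container 4; 2 m³ remain.
Put C11 (2 m³) in container 4; 0 m³ remain.
Put C12 (11 m³) in container 2; 1 m³ remain.
Put C13 (13 m³) in container 3; 0 m³ remain.
Put C14 (19 m³) in container 6; 11 m³ remain.
Final containers: [4,19,6] [16,2,11] [17,13] [19,7,2,2] [29] [19].

6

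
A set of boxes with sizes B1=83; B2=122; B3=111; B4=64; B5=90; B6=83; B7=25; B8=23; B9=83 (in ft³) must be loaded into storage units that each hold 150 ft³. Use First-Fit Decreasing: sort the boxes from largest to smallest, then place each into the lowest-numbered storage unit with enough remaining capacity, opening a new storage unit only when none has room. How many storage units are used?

6 storage units

Sorted descending: 122, 111, 90, 83, 83, 83, 64, 25, 23.
Put 122 ft³ in storage unit 1; 28 ft³ remain.
Put 111 ft³ in storage unit 2; 39 ft³ remain.
Put 90 ft³ in storage unit 3; 60 ft³ remain.
Put 83 ft³ in storage unit 4; 67 ft³ remain.
Put 83 ft³ in storage unit 5; 67 ft³ remain.
Put 83 ft³ in storage unit 6; 67 ft³ remain.
Put 64 ft³ in storage unit 4; 3 ft³ remain.
Put 25 ft³ in storage unit 1; 3 ft³ remain.
Put 23 ft³ in storage unit 2; 16 ft³ remain.
Final storage units: [122,25] [111,23] [90] [83,64] [83] [83].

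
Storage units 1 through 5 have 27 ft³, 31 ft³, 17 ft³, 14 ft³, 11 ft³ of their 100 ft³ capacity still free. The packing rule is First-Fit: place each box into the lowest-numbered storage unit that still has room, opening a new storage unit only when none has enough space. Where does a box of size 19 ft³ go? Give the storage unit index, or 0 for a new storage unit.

Storage units with room: storage unit 1 (27 ft³), storage unit 2 (31 ft³).
The first with room is storage unit 1.

1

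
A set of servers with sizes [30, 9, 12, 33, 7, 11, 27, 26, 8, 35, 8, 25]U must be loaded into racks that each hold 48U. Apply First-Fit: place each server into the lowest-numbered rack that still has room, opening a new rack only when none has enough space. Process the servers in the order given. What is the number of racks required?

6

rack 1: place 30U, 18U left
rack 1: place 9U, 9U left
rack 2: place 12U, 36U left
rack 2: place 33U, 3U left
rack 1: place 7U, 2U left
rack 3: place 11U, 37U left
rack 3: place 27U, 10U left
rack 4: place 26U, 22U left
rack 3: place 8U, 2U left
rack 5: place 35U, 13U left
rack 4: place 8U, 14U left
rack 6: place 25U, 23U left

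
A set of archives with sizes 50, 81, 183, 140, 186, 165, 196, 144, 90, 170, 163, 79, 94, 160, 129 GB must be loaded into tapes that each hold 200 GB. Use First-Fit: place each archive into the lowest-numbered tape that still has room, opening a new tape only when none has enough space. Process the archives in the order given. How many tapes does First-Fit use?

tape 1: place 50 GB, 150 GB left
tape 1: place 81 GB, 69 GB left
tape 2: place 183 GB, 17 GB left
tape 3: place 140 GB, 60 GB left
tape 4: place 186 GB, 14 GB left
tape 5: place 165 GB, 35 GB left
tape 6: place 196 GB, 4 GB left
tape 7: place 144 GB, 56 GB left
tape 8: place 90 GB, 110 GB left
tape 9: place 170 GB, 30 GB left
tape 10: place 163 GB, 37 GB left
tape 8: place 79 GB, 31 GB left
tape 11: place 94 GB, 106 GB left
tape 12: place 160 GB, 40 GB left
tape 13: place 129 GB, 71 GB left
Final tapes: [50,81] [183] [140] [186] [165] [196] [144] [90,79] [170] [163] [94] [160] [129].

13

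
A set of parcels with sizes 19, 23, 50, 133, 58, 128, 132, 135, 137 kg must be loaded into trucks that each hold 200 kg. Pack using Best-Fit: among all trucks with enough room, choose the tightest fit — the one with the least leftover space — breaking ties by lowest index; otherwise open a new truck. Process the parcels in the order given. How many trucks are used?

6

truck 1: place 19 kg, 181 kg left
truck 1: place 23 kg, 158 kg left
truck 1: place 50 kg, 108 kg left
truck 2: place 133 kg, 67 kg left
truck 2: place 58 kg, 9 kg left
truck 3: place 128 kg, 72 kg left
truck 4: place 132 kg, 68 kg left
truck 5: place 135 kg, 65 kg left
truck 6: place 137 kg, 63 kg left
Final trucks: [19,23,50] [133,58] [128] [132] [135] [137].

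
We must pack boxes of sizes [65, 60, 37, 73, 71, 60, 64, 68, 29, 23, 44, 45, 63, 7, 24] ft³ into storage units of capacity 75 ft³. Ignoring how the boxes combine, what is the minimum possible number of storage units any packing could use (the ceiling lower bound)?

Total size = 65 + 60 + 37 + 73 + 71 + 60 + 64 + 68 + 29 + 23 + 44 + 45 + 63 + 7 + 24 = 733 ft³.
⌈733 / 75⌉ = 10.

10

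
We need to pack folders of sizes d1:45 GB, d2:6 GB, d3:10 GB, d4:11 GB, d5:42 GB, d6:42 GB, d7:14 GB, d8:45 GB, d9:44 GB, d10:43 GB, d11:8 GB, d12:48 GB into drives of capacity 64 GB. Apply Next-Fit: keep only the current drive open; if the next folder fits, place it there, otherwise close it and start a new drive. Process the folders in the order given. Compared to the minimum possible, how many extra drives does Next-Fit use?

Next-Fit: [45,6,10] [11,42] [42,14] [45] [44] [43,8] [48] → 7 drives.
7 folders exceed 32 GB (half the capacity), and no two of those can share a drive, so at least 7 drives are needed.
So 7 is already optimal.

0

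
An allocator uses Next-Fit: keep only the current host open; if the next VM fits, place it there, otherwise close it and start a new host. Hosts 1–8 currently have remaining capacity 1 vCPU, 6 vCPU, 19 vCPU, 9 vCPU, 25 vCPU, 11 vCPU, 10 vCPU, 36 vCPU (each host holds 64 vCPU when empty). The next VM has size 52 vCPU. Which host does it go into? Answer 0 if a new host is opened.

0

Next-Fit only looks at host 8, which has 36 vCPU free.
52 vCPU does not fit, so a new host is opened.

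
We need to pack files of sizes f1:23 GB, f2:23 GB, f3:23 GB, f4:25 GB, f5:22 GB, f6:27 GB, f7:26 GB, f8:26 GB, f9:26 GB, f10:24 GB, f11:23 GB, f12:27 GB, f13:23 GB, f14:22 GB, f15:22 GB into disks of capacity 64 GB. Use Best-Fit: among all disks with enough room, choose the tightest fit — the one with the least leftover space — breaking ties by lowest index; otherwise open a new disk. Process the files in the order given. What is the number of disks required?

8

Put f1 (23 GB) in disk 1; 41 GB remain.
Put f2 (23 GB) in disk 1; 18 GB remain.
Put f3 (23 GB) in disk 2; 41 GB remain.
Put f4 (25 GB) in disk 2; 16 GB remain.
Put f5 (22 GB) in disk 3; 42 GB remain.
Put f6 (27 GB) in disk 3; 15 GB remain.
Put f7 (26 GB) in disk 4; 38 GB remain.
Put f8 (26 GB) in disk 4; 12 GB remain.
Put f9 (26 GB) in disk 5; 38 GB remain.
Put f10 (24 GB) in disk 5; 14 GB remain.
Put f11 (23 GB) in disk 6; 41 GB remain.
Put f12 (27 GB) in disk 6; 14 GB remain.
Put f13 (23 GB) in disk 7; 41 GB remain.
Put f14 (22 GB) in disk 7; 19 GB remain.
Put f15 (22 GB) in disk 8; 42 GB remain.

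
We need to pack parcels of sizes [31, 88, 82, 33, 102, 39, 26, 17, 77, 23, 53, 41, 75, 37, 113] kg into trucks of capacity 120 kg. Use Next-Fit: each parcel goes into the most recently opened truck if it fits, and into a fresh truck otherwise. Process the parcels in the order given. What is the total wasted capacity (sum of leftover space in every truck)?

truck 1: place 31 kg, 89 kg left
truck 1: place 88 kg, 1 kg left
truck 2: place 82 kg, 38 kg left
truck 2: place 33 kg, 5 kg left
truck 3: place 102 kg, 18 kg left
truck 4: place 39 kg, 81 kg left
truck 4: place 26 kg, 55 kg left
truck 4: place 17 kg, 38 kg left
truck 5: place 77 kg, 43 kg left
truck 5: place 23 kg, 20 kg left
truck 6: place 53 kg, 67 kg left
truck 6: place 41 kg, 26 kg left
truck 7: place 75 kg, 45 kg left
truck 7: place 37 kg, 8 kg left
truck 8: place 113 kg, 7 kg left
8 trucks × 120 kg = 960 kg; used 837 kg; unused 123 kg.

123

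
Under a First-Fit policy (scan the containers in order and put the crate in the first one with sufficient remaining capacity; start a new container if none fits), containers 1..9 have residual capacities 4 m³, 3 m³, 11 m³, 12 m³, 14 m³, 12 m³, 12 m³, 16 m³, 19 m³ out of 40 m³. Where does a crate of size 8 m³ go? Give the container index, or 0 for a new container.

3

Containers with room: container 3 (11 m³), container 4 (12 m³), container 5 (14 m³), container 6 (12 m³), container 7 (12 m³), container 8 (16 m³), container 9 (19 m³).
The first with room is container 3.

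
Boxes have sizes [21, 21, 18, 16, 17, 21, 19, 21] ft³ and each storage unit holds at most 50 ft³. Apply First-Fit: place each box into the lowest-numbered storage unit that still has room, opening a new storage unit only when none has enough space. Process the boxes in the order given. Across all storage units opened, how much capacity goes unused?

Put 21 ft³ in storage unit 1; 29 ft³ remain.
Put 21 ft³ in storage unit 1; 8 ft³ remain.
Put 18 ft³ in storage unit 2; 32 ft³ remain.
Put 16 ft³ in storage unit 2; 16 ft³ remain.
Put 17 ft³ in storage unit 3; 33 ft³ remain.
Put 21 ft³ in storage unit 3; 12 ft³ remain.
Put 19 ft³ in storage unit 4; 31 ft³ remain.
Put 21 ft³ in storage unit 4; 10 ft³ remain.
4 storage units × 50 ft³ = 200 ft³; used 154 ft³; unused 46 ft³.

46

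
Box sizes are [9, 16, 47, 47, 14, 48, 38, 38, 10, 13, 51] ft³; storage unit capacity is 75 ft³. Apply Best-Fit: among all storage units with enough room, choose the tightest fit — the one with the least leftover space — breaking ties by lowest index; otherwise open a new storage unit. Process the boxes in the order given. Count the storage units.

6 storage units

9 ft³ → storage unit 1 (remaining 66 ft³)
16 ft³ → storage unit 1 (remaining 50 ft³)
47 ft³ → storage unit 1 (remaining 3 ft³)
47 ft³ → storage unit 2 (remaining 28 ft³)
14 ft³ → storage unit 2 (remaining 14 ft³)
48 ft³ → storage unit 3 (remaining 27 ft³)
38 ft³ → storage unit 4 (remaining 37 ft³)
38 ft³ → storage unit 5 (remaining 37 ft³)
10 ft³ → storage unit 2 (remaining 4 ft³)
13 ft³ → storage unit 3 (remaining 14 ft³)
51 ft³ → storage unit 6 (remaining 24 ft³)
Final storage units: [9,16,47] [47,14,10] [48,13] [38] [38] [51].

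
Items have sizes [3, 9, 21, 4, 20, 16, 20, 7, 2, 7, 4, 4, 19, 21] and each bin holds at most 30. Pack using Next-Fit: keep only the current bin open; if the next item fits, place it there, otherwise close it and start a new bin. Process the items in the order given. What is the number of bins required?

3 → bin 1 (remaining 27)
9 → bin 1 (remaining 18)
21 → bin 2 (remaining 9)
4 → bin 2 (remaining 5)
20 → bin 3 (remaining 10)
16 → bin 4 (remaining 14)
20 → bin 5 (remaining 10)
7 → bin 5 (remaining 3)
2 → bin 5 (remaining 1)
7 → bin 6 (remaining 23)
4 → bin 6 (remaining 19)
4 → bin 6 (remaining 15)
19 → bin 7 (remaining 11)
21 → bin 8 (remaining 9)
Final bins: [3,9] [21,4] [20] [16] [20,7,2] [7,4,4] [19] [21].

8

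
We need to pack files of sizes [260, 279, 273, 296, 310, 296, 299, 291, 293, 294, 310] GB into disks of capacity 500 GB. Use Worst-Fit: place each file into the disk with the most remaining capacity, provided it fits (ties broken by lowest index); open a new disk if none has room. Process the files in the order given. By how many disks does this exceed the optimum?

0

Worst-Fit: [260] [279] [273] [296] [310] [296] [299] [291] [293] [294] [310] → 11 disks.
11 files exceed 250 GB (half the capacity), and no two of those can share a disk, so at least 11 disks are needed.
So 11 is already optimal.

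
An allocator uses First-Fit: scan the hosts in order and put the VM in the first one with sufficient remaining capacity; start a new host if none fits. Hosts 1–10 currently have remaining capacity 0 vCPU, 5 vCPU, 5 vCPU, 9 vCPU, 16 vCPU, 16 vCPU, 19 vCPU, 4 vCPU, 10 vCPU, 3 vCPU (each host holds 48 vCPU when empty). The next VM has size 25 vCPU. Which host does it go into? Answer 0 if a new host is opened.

0

No host has ≥ 25 vCPU free, so a new host is opened.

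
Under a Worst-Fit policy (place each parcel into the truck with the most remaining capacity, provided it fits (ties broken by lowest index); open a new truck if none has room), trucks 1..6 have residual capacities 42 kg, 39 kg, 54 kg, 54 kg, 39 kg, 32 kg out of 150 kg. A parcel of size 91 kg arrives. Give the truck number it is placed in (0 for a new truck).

0

No truck has ≥ 91 kg free, so a new truck is opened.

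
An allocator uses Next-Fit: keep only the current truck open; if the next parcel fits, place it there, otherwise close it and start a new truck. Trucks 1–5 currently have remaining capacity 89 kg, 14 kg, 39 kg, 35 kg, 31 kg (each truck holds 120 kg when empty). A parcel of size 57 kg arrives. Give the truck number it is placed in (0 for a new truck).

Next-Fit only looks at truck 5, which has 31 kg free.
57 kg does not fit, so a new truck is opened.

0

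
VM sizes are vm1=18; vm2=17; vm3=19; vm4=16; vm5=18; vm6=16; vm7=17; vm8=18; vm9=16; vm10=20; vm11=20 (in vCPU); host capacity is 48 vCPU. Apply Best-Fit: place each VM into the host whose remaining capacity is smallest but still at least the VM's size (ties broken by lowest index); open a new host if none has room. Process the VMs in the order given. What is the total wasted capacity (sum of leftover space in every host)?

Put vm1 (18 vCPU) in host 1; 30 vCPU remain.
Put vm2 (17 vCPU) in host 1; 13 vCPU remain.
Put vm3 (19 vCPU) in host 2; 29 vCPU remain.
Put vm4 (16 vCPU) in host 2; 13 vCPU remain.
Put vm5 (18 vCPU) in host 3; 30 vCPU remain.
Put vm6 (16 vCPU) in host 3; 14 vCPU remain.
Put vm7 (17 vCPU) in host 4; 31 vCPU remain.
Put vm8 (18 vCPU) in host 4; 13 vCPU remain.
Put vm9 (16 vCPU) in host 5; 32 vCPU remain.
Put vm10 (20 vCPU) in host 5; 12 vCPU remain.
Put vm11 (20 vCPU) in host 6; 28 vCPU remain.
6 hosts × 48 vCPU = 288 vCPU; used 195 vCPU; unused 93 vCPU.

93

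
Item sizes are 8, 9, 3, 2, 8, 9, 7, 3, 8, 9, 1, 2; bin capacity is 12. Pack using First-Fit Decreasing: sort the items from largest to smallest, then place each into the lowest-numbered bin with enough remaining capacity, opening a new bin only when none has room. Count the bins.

Sorted descending: 9, 9, 9, 8, 8, 8, 7, 3, 3, 2, 2, 1.
Put 9 in bin 1; 3 remain.
Put 9 in bin 2; 3 remain.
Put 9 in bin 3; 3 remain.
Put 8 in bin 4; 4 remain.
Put 8 in bin 5; 4 remain.
Put 8 in bin 6; 4 remain.
Put 7 in bin 7; 5 remain.
Put 3 in bin 1; 0 remain.
Put 3 in bin 2; 0 remain.
Put 2 in bin 3; 1 remain.
Put 2 in bin 4; 2 remain.
Put 1 in bin 3; 0 remain.

7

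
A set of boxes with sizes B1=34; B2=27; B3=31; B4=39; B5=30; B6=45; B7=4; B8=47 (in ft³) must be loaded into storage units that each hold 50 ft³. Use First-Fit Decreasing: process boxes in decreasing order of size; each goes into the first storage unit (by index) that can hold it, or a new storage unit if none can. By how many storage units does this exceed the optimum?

First-Fit Decreasing: [47] [45,4] [39] [34] [31] [30] [27] → 7 storage units.
7 boxes exceed 25 ft³ (half the capacity), and no two of those can share a storage unit, so at least 7 storage units are needed.
So 7 is already optimal.

0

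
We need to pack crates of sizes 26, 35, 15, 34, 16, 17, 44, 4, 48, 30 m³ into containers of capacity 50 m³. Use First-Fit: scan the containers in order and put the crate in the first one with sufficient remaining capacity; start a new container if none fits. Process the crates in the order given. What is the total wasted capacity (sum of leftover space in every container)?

31

26 m³ → container 1 (remaining 24 m³)
35 m³ → container 2 (remaining 15 m³)
15 m³ → container 1 (remaining 9 m³)
34 m³ → container 3 (remaining 16 m³)
16 m³ → container 3 (remaining 0 m³)
17 m³ → container 4 (remaining 33 m³)
44 m³ → container 5 (remaining 6 m³)
4 m³ → container 1 (remaining 5 m³)
48 m³ → container 6 (remaining 2 m³)
30 m³ → container 4 (remaining 3 m³)
6 containers × 50 m³ = 300 m³; used 269 m³; unused 31 m³.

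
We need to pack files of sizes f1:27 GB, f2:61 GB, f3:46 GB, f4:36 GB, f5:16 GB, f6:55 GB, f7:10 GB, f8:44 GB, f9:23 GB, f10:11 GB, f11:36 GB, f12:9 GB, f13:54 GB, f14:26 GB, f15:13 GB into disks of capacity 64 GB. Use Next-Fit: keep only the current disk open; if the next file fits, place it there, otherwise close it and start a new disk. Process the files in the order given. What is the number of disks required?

10

Put f1 (27 GB) in disk 1; 37 GB remain.
Put f2 (61 GB) in disk 2; 3 GB remain.
Put f3 (46 GB) in disk 3; 18 GB remain.
Put f4 (36 GB) in disk 4; 28 GB remain.
Put f5 (16 GB) in disk 4; 12 GB remain.
Put f6 (55 GB) in disk 5; 9 GB remain.
Put f7 (10 GB) in disk 6; 54 GB remain.
Put f8 (44 GB) in disk 6; 10 GB remain.
Put f9 (23 GB) in disk 7; 41 GB remain.
Put f10 (11 GB) in disk 7; 30 GB remain.
Put f11 (36 GB) in disk 8; 28 GB remain.
Put f12 (9 GB) in disk 8; 19 GB remain.
Put f13 (54 GB) in disk 9; 10 GB remain.
Put f14 (26 GB) in disk 10; 38 GB remain.
Put f15 (13 GB) in disk 10; 25 GB remain.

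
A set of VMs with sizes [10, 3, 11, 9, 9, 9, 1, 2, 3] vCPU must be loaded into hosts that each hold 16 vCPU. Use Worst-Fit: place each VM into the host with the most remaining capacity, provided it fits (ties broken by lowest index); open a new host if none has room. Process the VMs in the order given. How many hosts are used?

5

host 1: place 10 vCPU, 6 vCPU left
host 1: place 3 vCPU, 3 vCPU left
host 2: place 11 vCPU, 5 vCPU left
host 3: place 9 vCPU, 7 vCPU left
host 4: place 9 vCPU, 7 vCPU left
host 5: place 9 vCPU, 7 vCPU left
host 3: place 1 vCPU, 6 vCPU left
host 4: place 2 vCPU, 5 vCPU left
host 5: place 3 vCPU, 4 vCPU left
Final hosts: [10,3] [11] [9,1] [9,2] [9,3].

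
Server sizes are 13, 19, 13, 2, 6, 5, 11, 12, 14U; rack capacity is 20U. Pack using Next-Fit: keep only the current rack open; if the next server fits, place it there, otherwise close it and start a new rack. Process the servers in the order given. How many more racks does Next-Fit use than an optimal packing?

Next-Fit: [13] [19] [13,2] [6,5] [11] [12] [14] → 7 racks.
6 servers exceed 10U (half the capacity), and no two of those can share a rack, so at least 6 racks are needed.
An optimal packing achieves that bound: [19] [14,6] [13,5,2] [13] [12] [11] → 6 racks.
Excess: 7 − 6 = 1.

1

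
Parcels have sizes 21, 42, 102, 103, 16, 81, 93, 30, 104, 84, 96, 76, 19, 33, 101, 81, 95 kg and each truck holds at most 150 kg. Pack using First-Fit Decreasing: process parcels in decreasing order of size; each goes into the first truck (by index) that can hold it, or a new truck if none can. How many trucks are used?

Sorted descending: 104, 103, 102, 101, 96, 95, 93, 84, 81, 81, 76, 42, 33, 30, 21, 19, 16.
Put 104 kg in truck 1; 46 kg remain.
Put 103 kg in truck 2; 47 kg remain.
Put 102 kg in truck 3; 48 kg remain.
Put 101 kg in truck 4; 49 kg remain.
Put 96 kg in truck 5; 54 kg remain.
Put 95 kg in truck 6; 55 kg remain.
Put 93 kg in truck 7; 57 kg remain.
Put 84 kg in truck 8; 66 kg remain.
Put 81 kg in truck 9; 69 kg remain.
Put 81 kg in truck 10; 69 kg remain.
Put 76 kg in truck 11; 74 kg remain.
Put 42 kg in truck 1; 4 kg remain.
Put 33 kg in truck 2; 14 kg remain.
Put 30 kg in truck 3; 18 kg remain.
Put 21 kg in truck 4; 28 kg remain.
Put 19 kg in truck 4; 9 kg remain.
Put 16 kg in truck 3; 2 kg remain.

11 trucks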